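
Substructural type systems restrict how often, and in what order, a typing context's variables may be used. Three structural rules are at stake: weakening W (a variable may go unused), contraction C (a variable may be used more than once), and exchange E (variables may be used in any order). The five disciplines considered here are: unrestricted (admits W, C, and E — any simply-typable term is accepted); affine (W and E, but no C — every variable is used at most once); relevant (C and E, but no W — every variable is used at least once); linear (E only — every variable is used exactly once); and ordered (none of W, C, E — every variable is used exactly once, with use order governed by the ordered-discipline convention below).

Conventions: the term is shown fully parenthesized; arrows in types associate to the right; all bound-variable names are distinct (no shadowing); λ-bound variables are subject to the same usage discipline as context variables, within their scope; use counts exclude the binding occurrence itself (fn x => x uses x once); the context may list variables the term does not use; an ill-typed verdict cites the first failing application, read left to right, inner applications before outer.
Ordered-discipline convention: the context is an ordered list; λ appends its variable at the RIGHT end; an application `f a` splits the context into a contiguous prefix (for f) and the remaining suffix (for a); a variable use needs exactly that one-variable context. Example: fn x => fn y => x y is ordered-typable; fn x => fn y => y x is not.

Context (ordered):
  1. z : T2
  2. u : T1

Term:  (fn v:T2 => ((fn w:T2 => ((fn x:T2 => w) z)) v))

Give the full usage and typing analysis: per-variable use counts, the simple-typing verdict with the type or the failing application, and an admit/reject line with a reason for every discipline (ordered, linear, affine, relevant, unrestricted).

variable uses: z: 1; u: 0; v (bound): 1; w (bound): 1; x (bound): 0
use order (left to right): w, z, v
typing: well-typed at T2 → T2
ordered: ✗, u, x never used (weakening)
linear: ✗, u, x never used (weakening)
affine: ✓, no duplicate uses among z, u, v, w, x
relevant: ✗, u, x never used (weakening)
unrestricted: ✓, simply typable at T2 → T2; W, C, E all held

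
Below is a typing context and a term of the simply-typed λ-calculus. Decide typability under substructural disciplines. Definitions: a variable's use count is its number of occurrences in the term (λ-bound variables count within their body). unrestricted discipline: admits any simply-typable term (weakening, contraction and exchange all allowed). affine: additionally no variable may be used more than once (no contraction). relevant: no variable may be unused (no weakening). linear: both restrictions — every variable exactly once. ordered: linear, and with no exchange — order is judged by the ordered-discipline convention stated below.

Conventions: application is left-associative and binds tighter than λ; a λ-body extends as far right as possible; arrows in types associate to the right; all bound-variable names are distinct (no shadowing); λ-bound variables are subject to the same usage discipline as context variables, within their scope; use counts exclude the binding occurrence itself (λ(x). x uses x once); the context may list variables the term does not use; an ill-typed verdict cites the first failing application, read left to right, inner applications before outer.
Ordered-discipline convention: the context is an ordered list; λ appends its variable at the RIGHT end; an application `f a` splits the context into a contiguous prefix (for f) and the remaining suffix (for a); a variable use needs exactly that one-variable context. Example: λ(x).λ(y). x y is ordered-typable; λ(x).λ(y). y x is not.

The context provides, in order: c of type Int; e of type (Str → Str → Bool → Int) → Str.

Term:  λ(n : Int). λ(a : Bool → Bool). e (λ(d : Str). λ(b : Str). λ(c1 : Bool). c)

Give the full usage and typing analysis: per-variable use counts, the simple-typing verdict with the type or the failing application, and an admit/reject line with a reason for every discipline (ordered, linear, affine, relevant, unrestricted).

counts: c=1, e=1, n (λ-bound)=0, a (λ-bound)=0, d (λ-bound)=0, b (λ-bound)=0, c1 (λ-bound)=0
use order (left to right): e, c
typing: ✓ — Int → (Bool → Bool) → Str
ordered ✗ (unused: n, a, d, b, c1 — weakening required)
linear ✗ (unused: n, a, d, b, c1 — weakening required)
affine ✓ (no duplicate uses among c, e, n, a, d, b, c1)
relevant ✗ (unused: n, a, d, b, c1 — weakening required)
unrestricted ✓ (type-checks (Int → (Bool → Bool) → Str) and nothing is barred)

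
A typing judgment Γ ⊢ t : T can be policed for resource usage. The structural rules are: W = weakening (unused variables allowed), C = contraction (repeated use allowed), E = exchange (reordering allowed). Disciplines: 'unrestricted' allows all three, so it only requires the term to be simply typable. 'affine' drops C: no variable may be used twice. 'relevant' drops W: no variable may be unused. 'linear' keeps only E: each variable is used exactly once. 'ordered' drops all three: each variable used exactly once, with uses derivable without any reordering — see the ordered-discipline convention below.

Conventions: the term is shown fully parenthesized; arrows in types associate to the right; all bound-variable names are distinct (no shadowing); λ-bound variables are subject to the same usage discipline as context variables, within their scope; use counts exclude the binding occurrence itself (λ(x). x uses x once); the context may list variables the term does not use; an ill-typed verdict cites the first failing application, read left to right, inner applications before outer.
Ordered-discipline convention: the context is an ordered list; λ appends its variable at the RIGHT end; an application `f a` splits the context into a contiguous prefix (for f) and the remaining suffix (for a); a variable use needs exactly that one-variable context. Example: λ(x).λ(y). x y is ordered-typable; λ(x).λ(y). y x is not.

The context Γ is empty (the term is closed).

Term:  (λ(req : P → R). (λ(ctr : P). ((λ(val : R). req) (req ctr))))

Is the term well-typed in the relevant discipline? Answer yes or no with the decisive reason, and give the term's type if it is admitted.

no — val never used (weakening)
counts: req (λ-bound): 2×; ctr (λ-bound): 1×; val (λ-bound): 0×
left-to-right use order: req, req, ctr
typing: ✓ — (P → R) → P → P → R
all disciplines: ordered ✗ · linear ✗ · affine ✗ · relevant ✗ · unrestricted ✓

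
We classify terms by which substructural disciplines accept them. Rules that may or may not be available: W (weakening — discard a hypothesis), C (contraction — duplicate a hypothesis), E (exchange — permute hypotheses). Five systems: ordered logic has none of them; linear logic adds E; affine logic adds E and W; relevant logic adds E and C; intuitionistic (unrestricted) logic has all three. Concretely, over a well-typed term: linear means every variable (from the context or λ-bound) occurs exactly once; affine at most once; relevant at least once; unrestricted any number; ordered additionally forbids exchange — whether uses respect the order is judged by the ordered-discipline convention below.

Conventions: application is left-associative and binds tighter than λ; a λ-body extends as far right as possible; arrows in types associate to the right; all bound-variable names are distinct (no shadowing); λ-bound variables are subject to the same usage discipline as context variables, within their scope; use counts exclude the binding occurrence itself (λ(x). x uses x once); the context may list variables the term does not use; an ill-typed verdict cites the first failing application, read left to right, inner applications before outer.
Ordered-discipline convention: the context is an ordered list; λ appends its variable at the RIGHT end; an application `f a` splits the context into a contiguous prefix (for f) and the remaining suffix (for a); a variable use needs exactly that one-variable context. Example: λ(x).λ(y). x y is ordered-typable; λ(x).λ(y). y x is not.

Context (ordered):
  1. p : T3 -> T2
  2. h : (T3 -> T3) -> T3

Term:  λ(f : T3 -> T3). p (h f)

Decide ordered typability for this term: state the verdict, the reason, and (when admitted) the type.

yes — p, h, f: once each, no exchange needed; term : (T3 -> T3) -> T2
usage: p=1, h=1, f [bound]=1
order of uses: p, h, f
typing: the term checks, with type (T3 -> T3) -> T2
across the five disciplines: ordered ✓ | linear ✓ | affine ✓ | relevant ✓ | unrestricted ✓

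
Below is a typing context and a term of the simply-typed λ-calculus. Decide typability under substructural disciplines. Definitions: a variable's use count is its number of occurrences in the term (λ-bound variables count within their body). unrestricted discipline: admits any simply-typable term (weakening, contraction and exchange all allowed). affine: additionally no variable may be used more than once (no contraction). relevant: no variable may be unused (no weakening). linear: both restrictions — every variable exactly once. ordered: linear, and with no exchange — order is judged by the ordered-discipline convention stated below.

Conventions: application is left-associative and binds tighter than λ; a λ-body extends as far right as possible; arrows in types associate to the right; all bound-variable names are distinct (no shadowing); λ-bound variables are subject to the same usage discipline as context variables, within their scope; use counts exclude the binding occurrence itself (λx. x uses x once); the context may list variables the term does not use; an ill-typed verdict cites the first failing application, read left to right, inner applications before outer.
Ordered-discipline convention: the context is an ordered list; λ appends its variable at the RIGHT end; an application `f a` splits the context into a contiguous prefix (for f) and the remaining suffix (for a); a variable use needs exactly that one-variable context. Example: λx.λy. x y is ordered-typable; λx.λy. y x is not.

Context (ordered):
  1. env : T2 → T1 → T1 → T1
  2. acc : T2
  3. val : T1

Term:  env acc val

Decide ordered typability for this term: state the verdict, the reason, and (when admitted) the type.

yes — one use each (env, acc, val); ordered split holds; term : T1 → T1
variable uses: env: 1, acc: 1, val: 1
order of uses: env, acc, val
typing: well-typed — term : T1 → T1
all disciplines: ordered ✓, linear ✓, affine ✓, relevant ✓, unrestricted ✓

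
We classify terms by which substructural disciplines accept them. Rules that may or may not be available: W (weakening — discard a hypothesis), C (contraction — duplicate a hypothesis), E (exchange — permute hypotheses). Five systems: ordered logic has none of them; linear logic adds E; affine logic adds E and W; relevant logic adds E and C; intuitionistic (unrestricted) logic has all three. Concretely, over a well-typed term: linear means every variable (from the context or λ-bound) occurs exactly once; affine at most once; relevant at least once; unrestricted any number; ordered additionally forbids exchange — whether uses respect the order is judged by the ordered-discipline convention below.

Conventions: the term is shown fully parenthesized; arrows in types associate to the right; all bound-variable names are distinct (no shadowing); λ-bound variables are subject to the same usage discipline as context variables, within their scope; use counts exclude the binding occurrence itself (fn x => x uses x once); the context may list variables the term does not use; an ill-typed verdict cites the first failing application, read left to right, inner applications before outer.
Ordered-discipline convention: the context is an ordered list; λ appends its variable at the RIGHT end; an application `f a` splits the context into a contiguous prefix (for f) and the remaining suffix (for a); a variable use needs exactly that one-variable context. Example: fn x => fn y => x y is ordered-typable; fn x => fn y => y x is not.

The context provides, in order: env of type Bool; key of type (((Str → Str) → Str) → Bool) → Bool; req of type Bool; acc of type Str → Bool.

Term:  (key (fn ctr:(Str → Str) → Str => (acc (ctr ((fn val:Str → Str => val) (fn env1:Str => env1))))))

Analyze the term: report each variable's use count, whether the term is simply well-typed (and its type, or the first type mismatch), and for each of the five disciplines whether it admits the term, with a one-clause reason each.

use counts: env=0, key=1, req=0, acc=1, ctr [bound]=1, val [bound]=1, env1 [bound]=1
order of uses: key, acc, ctr, val, env1
typing: well-typed at Bool
ordered: ✗, needs weakening: env, req unused
linear: ✗, needs weakening: env, req unused
affine: ✓, at most one use each (env, key, req, acc, ctr, val, env1)
relevant: ✗, needs weakening: env, req unused
unrestricted: ✓, simply typable at Bool; W, C, E all held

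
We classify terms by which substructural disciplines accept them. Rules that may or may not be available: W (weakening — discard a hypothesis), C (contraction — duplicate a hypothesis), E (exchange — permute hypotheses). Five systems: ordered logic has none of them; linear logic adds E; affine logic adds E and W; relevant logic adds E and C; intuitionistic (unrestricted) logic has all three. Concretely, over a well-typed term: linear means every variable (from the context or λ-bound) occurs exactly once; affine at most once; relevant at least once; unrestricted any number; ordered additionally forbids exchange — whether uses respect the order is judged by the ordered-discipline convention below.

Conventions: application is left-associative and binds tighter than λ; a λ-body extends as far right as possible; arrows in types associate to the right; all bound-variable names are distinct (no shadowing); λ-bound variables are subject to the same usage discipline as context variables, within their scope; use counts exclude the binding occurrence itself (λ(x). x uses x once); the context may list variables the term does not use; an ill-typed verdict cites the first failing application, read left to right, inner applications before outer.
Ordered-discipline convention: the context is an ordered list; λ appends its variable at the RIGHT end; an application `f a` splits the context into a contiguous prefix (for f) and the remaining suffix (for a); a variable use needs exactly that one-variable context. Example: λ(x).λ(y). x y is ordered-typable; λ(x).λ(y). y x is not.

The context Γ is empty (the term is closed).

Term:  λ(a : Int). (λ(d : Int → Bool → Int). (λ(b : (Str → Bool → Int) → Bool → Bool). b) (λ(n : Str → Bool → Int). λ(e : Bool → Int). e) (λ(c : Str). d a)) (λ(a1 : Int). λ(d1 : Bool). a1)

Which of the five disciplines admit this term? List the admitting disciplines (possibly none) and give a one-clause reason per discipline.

accepted by: none
counts: a (λ-bound): 1; d (λ-bound): 1; b (λ-bound): 1; n (λ-bound): 0; e (λ-bound): 1; c (λ-bound): 0; a1 (λ-bound): 1; d1 (λ-bound): 0
uses in reading order: b, e, d, a, a1
typing: ill-typed: an argument (Str → Bool → Int) → (Bool → Int) → Bool → Int mismatches the expected (Str → Bool → Int) → Bool → Bool
ordered: ✗ — a type mismatch blocks all five
linear: ✗ — the type mismatch rejects it
affine: ✗ — not simply typable
relevant: ✗ — fails simple typing
unrestricted: ✗ — a type mismatch blocks all five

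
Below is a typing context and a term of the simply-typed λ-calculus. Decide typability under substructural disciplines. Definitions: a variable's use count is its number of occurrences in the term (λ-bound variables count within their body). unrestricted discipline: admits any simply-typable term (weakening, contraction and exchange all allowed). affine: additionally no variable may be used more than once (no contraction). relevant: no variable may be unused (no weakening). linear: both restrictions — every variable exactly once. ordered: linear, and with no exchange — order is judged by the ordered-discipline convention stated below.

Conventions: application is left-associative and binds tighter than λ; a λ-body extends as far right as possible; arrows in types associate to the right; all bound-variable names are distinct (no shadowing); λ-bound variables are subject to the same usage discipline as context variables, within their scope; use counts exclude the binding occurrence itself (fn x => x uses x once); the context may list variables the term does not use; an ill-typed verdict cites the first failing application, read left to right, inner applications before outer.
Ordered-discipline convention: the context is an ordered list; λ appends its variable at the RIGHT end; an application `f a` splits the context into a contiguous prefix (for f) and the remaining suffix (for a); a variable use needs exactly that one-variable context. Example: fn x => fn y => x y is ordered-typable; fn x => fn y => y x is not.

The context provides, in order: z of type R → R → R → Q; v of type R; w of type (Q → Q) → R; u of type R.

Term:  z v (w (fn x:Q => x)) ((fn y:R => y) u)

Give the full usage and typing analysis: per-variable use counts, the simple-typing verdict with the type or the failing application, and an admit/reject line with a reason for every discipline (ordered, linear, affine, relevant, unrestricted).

usage: z=1, v=1, w=1, u=1, x (bound)=1, y (bound)=1
use order (left to right): z, v, w, x, y, u
typing: ✓ — Q
ordered: ✓, single-use (z, v, w, u, x, y), ordered derivation ok
linear: ✓, z, v, w, u, x, y: one use apiece
affine: ✓, at most one use each (z, v, w, u, x, y)
relevant: ✓, every one of z, v, w, u, x, y appears
unrestricted: ✓, simply typable at Q; W, C, E all held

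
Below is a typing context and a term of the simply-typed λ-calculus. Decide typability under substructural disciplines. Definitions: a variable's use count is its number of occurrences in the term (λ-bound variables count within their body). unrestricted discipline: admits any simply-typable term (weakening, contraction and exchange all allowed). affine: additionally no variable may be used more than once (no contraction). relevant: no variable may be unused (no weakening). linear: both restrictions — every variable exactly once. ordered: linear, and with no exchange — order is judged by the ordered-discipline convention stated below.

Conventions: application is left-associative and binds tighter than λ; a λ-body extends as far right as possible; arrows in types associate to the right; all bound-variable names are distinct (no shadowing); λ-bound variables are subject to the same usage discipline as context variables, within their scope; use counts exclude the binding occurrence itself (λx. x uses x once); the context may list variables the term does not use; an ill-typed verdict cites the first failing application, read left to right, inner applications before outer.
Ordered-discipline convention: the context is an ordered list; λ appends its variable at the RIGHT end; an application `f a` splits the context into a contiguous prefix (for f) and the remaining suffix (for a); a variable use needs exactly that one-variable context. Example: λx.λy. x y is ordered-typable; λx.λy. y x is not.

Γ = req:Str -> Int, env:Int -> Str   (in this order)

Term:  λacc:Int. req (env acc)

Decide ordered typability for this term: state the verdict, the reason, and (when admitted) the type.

yes — one use each (req, env, acc); ordered split holds; term : Int -> Int
usage: req: 1, env: 1, acc (bound): 1
left-to-right use order: req, env, acc
typing: well-typed at Int -> Int
summary: ordered ✓ · linear ✓ · affine ✓ · relevant ✓ · unrestricted ✓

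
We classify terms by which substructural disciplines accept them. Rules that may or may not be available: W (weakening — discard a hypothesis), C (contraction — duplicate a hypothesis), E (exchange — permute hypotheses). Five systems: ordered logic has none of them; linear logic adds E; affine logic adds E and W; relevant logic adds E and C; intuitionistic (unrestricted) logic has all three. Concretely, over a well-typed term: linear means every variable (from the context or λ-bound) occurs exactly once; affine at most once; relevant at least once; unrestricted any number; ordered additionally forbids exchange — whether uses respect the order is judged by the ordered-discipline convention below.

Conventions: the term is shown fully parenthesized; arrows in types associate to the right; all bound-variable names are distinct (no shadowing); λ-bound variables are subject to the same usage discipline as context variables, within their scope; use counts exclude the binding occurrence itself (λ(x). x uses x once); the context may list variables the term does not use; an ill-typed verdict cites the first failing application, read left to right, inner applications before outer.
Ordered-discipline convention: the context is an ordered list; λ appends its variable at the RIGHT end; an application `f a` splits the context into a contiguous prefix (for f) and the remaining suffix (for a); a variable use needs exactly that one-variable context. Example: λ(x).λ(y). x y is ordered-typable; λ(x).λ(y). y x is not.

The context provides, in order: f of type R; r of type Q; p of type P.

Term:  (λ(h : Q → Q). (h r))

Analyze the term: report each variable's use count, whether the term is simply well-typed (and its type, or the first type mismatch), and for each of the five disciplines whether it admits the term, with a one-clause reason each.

usage: f ×0, r ×1, p ×0, h (λ-bound) ×1
uses in reading order: h, r
typing: ✓ — (Q → Q) → Q
ordered ✗ (needs weakening: f, p unused)
linear ✗ (needs weakening: f, p unused)
affine ✓ (f, r, p, h: no repeats, contraction unneeded)
relevant ✗ (needs weakening: f, p unused)
unrestricted ✓ (type-checks ((Q → Q) → Q) and nothing is barred)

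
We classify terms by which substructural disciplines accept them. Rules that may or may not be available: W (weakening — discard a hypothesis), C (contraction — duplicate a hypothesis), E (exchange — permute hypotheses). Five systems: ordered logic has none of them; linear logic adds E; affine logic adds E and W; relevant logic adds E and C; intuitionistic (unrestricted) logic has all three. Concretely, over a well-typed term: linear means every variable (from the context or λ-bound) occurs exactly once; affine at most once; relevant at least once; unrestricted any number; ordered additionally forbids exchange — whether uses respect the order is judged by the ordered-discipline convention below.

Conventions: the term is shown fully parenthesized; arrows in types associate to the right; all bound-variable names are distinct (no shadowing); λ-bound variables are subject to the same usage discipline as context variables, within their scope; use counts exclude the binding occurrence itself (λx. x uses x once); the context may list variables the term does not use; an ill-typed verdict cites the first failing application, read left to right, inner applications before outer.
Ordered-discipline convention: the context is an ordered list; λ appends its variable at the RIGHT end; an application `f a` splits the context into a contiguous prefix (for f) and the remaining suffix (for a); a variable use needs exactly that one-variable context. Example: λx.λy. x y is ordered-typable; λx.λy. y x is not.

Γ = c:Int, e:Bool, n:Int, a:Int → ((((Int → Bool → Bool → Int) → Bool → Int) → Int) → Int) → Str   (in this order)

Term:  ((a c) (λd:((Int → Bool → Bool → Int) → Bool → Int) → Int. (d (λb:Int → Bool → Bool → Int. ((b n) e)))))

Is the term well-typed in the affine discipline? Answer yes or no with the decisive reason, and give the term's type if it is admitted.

yes — none of c, e, n, a, d, b used more than once; term : Str
variable uses: c: 1×; e: 1×; n: 1×; a: 1×; d (λ-bound): 1×; b (λ-bound): 1×
left-to-right use order: a, c, d, b, n, e
typing: ✓ — Str
summary: ordered ✗, linear ✓, affine ✓, relevant ✓, unrestricted ✓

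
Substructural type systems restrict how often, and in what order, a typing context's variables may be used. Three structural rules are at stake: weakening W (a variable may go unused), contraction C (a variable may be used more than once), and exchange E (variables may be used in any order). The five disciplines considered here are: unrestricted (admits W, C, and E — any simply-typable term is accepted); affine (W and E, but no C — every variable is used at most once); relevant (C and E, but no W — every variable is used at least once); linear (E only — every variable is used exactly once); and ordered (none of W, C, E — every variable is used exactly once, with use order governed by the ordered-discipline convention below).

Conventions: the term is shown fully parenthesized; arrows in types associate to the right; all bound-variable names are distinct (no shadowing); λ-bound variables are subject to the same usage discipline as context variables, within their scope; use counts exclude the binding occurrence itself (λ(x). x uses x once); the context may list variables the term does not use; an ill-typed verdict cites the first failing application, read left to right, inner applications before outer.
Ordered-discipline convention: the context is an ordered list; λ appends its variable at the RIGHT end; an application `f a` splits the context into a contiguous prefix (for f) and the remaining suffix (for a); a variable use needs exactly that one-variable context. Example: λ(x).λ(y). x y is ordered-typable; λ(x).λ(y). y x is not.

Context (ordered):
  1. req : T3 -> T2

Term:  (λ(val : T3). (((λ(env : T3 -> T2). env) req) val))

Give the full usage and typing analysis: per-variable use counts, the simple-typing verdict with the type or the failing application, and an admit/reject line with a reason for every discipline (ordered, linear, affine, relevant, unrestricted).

use counts: req=1; val (λ-bound)=1; env (λ-bound)=1
left-to-right use order: env, req, val
typing: well-typed at T3 -> T2
ordered: ✓ — single-use (req, val, env), ordered derivation ok
linear: ✓ — req, val, env: one use apiece
affine: ✓ — no duplicate uses among req, val, env
relevant: ✓ — at least one use each (req, val, env)
unrestricted: ✓ — well-typed at T3 -> T2; no restrictions here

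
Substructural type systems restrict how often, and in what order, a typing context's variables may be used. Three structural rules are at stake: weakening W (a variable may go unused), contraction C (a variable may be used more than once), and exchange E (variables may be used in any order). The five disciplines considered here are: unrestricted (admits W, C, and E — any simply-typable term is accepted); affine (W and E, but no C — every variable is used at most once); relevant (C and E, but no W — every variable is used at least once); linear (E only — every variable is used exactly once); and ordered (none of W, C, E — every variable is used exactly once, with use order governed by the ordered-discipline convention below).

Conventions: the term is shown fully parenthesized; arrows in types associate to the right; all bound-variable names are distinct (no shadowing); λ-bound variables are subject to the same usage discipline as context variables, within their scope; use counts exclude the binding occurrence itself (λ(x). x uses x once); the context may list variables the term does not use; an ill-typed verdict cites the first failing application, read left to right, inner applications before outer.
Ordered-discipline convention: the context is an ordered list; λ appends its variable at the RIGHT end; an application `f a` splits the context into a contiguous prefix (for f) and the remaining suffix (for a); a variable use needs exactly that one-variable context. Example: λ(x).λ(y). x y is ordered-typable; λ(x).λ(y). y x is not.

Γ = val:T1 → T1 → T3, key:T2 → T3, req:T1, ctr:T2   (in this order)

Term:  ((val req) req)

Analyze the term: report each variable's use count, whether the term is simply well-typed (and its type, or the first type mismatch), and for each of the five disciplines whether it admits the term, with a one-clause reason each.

counts: val ×1; key ×0; req ×2; ctr ×0
order of uses: val, req, req
typing: well-typed — term : T3
ordered: ✗ — needs contraction — req ×2; key, ctr left unused
linear: ✗ — needs contraction — req ×2; key, ctr left unused
affine: ✗ — needs contraction — req ×2
relevant: ✗ — key, ctr left unused
unrestricted: ✓ — type-checks (T3) and nothing is barred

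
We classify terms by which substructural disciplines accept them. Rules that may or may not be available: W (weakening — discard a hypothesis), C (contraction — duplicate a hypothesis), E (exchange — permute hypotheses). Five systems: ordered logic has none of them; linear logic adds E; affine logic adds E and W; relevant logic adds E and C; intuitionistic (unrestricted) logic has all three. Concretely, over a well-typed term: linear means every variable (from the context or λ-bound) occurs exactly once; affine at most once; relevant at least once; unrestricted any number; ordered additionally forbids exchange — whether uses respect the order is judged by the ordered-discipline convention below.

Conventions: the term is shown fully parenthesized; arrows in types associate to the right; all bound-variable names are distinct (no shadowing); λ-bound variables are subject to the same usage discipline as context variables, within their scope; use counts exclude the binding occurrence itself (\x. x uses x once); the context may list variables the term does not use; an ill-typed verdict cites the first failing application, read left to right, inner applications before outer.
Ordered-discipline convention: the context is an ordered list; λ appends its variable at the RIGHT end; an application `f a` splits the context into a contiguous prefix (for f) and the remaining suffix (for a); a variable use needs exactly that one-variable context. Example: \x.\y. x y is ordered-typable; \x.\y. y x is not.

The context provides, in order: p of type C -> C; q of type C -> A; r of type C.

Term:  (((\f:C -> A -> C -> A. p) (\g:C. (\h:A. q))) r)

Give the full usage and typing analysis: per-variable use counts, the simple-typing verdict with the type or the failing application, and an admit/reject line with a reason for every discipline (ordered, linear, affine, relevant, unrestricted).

counts: p: 1×; q: 1×; r: 1×; f [bound]: 0×; g [bound]: 0×; h [bound]: 0×
uses in reading order: p, q, r
typing: well-typed — term : C
ordered: ✗ — f, g, h left unused
linear: ✗ — f, g, h left unused
affine: ✓ — no duplicate uses among p, q, r, f, g, h
relevant: ✗ — f, g, h left unused
unrestricted: ✓ — simply typable at C; W, C, E all held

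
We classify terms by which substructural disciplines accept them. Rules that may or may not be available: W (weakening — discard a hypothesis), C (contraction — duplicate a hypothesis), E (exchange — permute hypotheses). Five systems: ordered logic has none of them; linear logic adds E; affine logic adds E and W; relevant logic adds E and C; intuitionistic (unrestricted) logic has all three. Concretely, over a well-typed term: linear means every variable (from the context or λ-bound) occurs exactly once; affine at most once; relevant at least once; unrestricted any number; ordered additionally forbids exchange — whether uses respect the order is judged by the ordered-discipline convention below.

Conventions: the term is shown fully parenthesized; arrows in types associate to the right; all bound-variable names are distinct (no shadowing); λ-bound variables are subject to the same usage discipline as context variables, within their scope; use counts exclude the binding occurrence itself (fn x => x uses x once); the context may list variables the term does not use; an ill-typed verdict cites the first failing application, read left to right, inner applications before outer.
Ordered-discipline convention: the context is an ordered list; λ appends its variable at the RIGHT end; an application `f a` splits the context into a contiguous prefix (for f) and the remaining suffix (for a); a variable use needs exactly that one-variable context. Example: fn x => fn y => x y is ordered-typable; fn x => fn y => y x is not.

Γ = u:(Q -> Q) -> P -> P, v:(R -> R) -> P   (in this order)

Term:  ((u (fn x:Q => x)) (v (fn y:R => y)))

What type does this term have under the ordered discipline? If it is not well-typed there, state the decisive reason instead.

term : P
use counts: u ×1, v ×1, x [bound] ×1, y [bound] ×1
uses in reading order: u, x, v, y
typing: the term checks, with type P
summary: ordered ✓, linear ✓, affine ✓, relevant ✓, unrestricted ✓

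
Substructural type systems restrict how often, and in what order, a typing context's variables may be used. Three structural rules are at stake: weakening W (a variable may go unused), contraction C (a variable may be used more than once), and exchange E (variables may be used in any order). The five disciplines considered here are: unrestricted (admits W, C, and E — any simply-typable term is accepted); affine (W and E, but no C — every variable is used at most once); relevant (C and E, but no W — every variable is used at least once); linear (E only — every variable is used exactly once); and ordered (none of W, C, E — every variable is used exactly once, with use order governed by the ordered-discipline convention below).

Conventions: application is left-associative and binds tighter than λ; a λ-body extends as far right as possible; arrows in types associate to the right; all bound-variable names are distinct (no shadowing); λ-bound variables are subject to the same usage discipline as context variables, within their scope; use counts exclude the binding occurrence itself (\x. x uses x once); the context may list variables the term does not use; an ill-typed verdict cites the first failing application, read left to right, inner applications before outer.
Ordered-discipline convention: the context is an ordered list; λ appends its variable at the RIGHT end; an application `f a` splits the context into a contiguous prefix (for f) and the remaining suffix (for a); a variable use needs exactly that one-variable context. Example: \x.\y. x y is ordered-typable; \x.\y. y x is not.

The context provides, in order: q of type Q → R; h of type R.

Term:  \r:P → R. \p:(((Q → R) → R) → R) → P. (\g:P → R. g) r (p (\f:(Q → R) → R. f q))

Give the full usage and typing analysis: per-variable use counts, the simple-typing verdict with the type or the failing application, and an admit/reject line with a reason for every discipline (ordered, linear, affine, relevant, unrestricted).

usage: q: 1, h: 0, r (λ-bound): 1, p (λ-bound): 1, g (λ-bound): 1, f (λ-bound): 1
uses in reading order: g, r, p, f, q
typing: ✓ — (P → R) → ((((Q → R) → R) → R) → P) → R
ordered: ✗ — h never used (weakening)
linear: ✗ — h never used (weakening)
affine: ✓ — none of q, h, r, p, g, f used more than once
relevant: ✗ — h never used (weakening)
unrestricted: ✓ — type-checks ((P → R) → ((((Q → R) → R) → R) → P) → R) and nothing is barred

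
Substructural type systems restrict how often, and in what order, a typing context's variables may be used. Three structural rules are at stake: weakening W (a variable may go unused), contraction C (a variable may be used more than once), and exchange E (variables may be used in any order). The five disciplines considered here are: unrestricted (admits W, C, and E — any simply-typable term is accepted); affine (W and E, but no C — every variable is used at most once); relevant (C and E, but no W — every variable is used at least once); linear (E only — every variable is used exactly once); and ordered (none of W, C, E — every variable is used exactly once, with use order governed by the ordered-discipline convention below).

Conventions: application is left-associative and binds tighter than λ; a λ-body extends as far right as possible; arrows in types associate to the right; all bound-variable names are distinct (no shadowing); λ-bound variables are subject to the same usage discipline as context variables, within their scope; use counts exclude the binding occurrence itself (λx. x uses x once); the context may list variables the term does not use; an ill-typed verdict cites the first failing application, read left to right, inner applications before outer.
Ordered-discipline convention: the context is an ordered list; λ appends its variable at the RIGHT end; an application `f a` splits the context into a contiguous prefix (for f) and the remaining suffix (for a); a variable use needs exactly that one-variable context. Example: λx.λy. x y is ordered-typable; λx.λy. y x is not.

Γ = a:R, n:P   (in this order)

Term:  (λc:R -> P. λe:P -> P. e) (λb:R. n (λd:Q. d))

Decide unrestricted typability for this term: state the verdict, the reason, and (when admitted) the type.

no — a type mismatch blocks all five
use counts: a ×0, n ×1, c (λ-bound) ×0, e (λ-bound) ×1, b (λ-bound) ×0, d (λ-bound) ×1
left-to-right use order: e, n, d
typing: ill-typed: non-function type P applied to an argument
summary: ordered ✗, linear ✗, affine ✗, relevant ✗, unrestricted ✗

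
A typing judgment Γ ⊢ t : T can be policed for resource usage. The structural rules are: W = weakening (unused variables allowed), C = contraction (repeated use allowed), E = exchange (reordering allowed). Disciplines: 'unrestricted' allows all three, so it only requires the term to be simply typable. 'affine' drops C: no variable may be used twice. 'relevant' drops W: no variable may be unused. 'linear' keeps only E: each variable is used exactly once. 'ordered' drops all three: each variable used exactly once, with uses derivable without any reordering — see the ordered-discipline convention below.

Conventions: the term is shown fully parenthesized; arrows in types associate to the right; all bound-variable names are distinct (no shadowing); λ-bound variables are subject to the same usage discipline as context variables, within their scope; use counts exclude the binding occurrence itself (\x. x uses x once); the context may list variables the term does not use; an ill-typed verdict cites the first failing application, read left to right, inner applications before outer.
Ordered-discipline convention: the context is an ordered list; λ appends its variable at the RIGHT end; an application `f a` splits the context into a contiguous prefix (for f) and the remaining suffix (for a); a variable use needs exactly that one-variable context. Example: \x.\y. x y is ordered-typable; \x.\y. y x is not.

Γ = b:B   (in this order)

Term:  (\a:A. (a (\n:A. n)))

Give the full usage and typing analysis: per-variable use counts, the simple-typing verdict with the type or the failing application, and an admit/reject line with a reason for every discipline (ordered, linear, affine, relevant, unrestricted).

use counts: b: 0×; a (bound): 1×; n (bound): 1×
left-to-right use order: a, n
typing: ill-typed: non-function type A applied to an argument
ordered: ✗ — a type mismatch blocks all five
linear: ✗ — the type mismatch rejects it
affine: ✗ — not simply typable
relevant: ✗ — fails simple typing
unrestricted: ✗ — a type mismatch blocks all five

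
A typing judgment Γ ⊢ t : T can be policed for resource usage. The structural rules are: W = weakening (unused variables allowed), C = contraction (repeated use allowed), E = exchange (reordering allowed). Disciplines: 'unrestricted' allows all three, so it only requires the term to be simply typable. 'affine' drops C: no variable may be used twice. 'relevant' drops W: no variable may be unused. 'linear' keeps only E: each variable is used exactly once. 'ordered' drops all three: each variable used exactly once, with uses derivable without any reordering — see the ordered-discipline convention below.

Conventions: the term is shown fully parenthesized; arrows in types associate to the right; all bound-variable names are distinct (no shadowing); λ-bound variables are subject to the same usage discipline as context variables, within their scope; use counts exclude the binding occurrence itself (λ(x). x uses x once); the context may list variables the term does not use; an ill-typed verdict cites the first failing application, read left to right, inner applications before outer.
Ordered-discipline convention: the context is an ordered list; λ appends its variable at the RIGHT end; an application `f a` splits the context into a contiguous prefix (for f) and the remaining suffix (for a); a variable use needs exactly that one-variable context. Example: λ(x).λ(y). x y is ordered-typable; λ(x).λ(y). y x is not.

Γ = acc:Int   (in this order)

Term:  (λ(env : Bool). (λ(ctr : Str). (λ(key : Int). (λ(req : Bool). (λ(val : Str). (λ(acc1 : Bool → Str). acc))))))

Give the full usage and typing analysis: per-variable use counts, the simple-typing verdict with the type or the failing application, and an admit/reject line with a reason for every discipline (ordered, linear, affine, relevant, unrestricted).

counts: acc: 1; env [bound]: 0; ctr [bound]: 0; key [bound]: 0; req [bound]: 0; val [bound]: 0; acc1 [bound]: 0
uses in reading order: acc
typing: the term checks, with type Bool → Str → Int → Bool → Str → (Bool → Str) → Int
ordered ✗ (env, ctr, key, req, val, acc1 left unused)
linear ✗ (env, ctr, key, req, val, acc1 left unused)
affine ✓ (no duplicate uses among acc, env, ctr, key, req, val, acc1)
relevant ✗ (env, ctr, key, req, val, acc1 left unused)
unrestricted ✓ (typability at Bool → Str → Int → Bool → Str → (Bool → Str) → Int is all that's needed)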